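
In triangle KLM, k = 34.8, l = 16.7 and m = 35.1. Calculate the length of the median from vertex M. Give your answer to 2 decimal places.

Median from M: ½√(2·k² + 2·l² − m²) ≈ 20.904.

m_M ≈ 20.90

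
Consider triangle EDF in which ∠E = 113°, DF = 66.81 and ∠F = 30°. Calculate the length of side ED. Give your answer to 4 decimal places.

36.2899

The third angle is ∠D = 180° − ∠F − ∠E = 37.00°.
Law of sines: ED = DF·sin F/sin E ≈ 36.29.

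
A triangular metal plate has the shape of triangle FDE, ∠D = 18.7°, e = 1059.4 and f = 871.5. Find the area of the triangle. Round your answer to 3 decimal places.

Area = ½·e·f·sin D ≈ 1.4801e+05.

area ≈ 148005.713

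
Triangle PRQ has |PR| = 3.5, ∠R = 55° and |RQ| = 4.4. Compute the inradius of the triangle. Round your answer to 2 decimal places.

By the law of cosines, |QP|² = |PR|² + |RQ|² − 2·|PR|·|RQ|·cos R = 13.944, so |QP| ≈ 3.7341.
Area = ½·|PR|·|RQ|·sin R ≈ 6.3075.
Semiperimeter s = (4.4+3.7341+3.5)/2 = 5.8171.
Inradius = area/s = 6.3075/5.8171 ≈ 1.0843.

1.08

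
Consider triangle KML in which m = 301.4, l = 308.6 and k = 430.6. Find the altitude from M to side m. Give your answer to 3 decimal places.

Semiperimeter s = (430.6 + 301.4 + 308.6)/2 = 520.3.
Heron's formula: area = √(520.3·89.7·218.9·211.7) ≈ 46506.
The altitude from M has length 2·area/m ≈ 308.6.

308.598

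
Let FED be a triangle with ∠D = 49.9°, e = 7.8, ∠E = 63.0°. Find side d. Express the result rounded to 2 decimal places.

6.70

The third angle is ∠F = 180° − ∠E − ∠D = 67.10°.
Law of sines: d = e·sin D/sin E ≈ 6.6962.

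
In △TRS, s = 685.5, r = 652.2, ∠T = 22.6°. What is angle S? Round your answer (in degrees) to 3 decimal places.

By the law of cosines, t² = r² + s² − 2·r·s·cos T = 69772, so t ≈ 264.14.
Law of cosines again: cos S = (t² + r² − s²)/(2·t·r) ≈ 0.07322, so ∠S ≈ 85.80°.

∠S ≈ 85.801°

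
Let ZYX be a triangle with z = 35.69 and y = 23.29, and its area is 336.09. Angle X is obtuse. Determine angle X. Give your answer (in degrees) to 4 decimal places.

From area = ½·z·y·sin X, we get sin X = 2·area/(z·y) ≈ 0.80867.
Taking the obtuse solution, ∠X ≈ 126.03°.

∠X ≈ 126.0341°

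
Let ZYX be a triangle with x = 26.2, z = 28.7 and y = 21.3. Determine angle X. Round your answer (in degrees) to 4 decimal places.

∠X ≈ 61.0963°

By the law of cosines, cos X = (z² + y² − x²) / (2·z·y) ≈ 0.48334, so ∠X ≈ 61.10°.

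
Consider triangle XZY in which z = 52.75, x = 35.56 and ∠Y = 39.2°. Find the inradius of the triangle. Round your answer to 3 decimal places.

r ≈ 9.712

By the law of cosines, y² = x² + z² − 2·x·z·cos Y = 1139.8, so y ≈ 33.761.
Area = ½·x·z·sin Y ≈ 592.78.
Semiperimeter s = (35.56+52.75+33.761)/2 = 61.036.
Inradius = area/s = 592.78/61.036 ≈ 9.712.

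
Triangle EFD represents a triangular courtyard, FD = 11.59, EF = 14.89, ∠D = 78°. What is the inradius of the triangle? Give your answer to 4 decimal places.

Law of sines: sin E = FD·sin D/EF ≈ 0.76137.
Since EF ≥ FD, only the acute value applies: ∠E ≈ 49.58°.
Then ∠F = 180° − ∠D − ∠E ≈ 52.42°.
Law of sines gives DE = EF·sin F/sin D ≈ 12.063.
Area = ½·EF·FD·sin F ≈ 68.379.
Semiperimeter s = (11.59+12.063+14.89)/2 = 19.272.
Inradius = area/s = 68.379/19.272 ≈ 3.5482.

3.5482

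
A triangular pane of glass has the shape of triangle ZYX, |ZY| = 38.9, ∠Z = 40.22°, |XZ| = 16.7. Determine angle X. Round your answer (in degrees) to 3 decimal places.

By the law of cosines, |YX|² = |XZ|² + |ZY|² − 2·|XZ|·|ZY|·cos Z = 800.02, so |YX| ≈ 28.285.
Law of cosines again: cos X = (|YX|² + |XZ|² − |ZY|²)/(2·|YX|·|XZ|) ≈ -0.45972, so ∠X ≈ 117.37°.

∠X ≈ 117.369°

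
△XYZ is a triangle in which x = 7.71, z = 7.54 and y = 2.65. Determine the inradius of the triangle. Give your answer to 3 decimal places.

Semiperimeter s = (7.71 + 2.65 + 7.54)/2 = 8.95.
Heron's formula: area = √(8.95·1.24·6.3·1.41) ≈ 9.9289.
Inradius = area/s = 9.9289/8.95 ≈ 1.1094.

r ≈ 1.109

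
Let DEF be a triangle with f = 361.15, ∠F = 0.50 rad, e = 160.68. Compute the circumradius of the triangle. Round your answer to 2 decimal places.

Law of sines: sin E = e·sin F/f ≈ 0.21330.
Since f ≥ e, only the acute value applies: ∠E ≈ 0.215 rad.
Then ∠D = π − ∠F − ∠E ≈ 2.427 rad.
Law of sines gives d = f·sin D/sin F ≈ 493.85.
Circumradius = f/(2 sin F) ≈ 376.65.

376.65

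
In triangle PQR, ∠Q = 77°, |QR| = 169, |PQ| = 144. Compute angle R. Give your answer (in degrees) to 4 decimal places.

By the law of cosines, |RP|² = |PQ|² + |QR|² − 2·|PQ|·|QR|·cos Q = 38348, so |RP| ≈ 195.83.
Law of cosines again: cos R = (|QR|² + |RP|² − |PQ|²)/(2·|QR|·|RP|) ≈ 0.69759, so ∠R ≈ 45.77°.

∠R ≈ 45.7660°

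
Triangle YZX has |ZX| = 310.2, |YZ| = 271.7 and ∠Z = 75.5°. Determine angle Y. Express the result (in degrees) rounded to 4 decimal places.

∠Y ≈ 57.1341°

By the law of cosines, |XY|² = |YZ|² + |ZX|² − 2·|YZ|·|ZX|·cos Z = 1.2784e+05, so |XY| ≈ 357.55.
Law of cosines again: cos Y = (|XY|² + |YZ|² − |ZX|²)/(2·|XY|·|YZ|) ≈ 0.54268, so ∠Y ≈ 57.13°.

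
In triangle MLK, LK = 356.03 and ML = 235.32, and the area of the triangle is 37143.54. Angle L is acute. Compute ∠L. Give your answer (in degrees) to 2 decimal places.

∠L ≈ 62.46°

From area = ½·ML·LK·sin L, we get sin L = 2·area/(ML·LK) ≈ 0.88668.
Taking the acute solution, ∠L ≈ 62.46°.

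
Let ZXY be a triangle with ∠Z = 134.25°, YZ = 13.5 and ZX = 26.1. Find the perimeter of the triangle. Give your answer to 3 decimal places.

76.413

By the law of cosines, XY² = YZ² + ZX² − 2·YZ·ZX·cos Z = 1355.2, so XY ≈ 36.813.
Semiperimeter s = (36.813+13.5+26.1)/2 = 38.206.
Perimeter = 36.813 + 13.5 + 26.1 = 76.413.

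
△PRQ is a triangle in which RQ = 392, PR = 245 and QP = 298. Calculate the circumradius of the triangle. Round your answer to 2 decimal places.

By the law of cosines, cos P = (QP² + PR² − RQ²) / (2·QP·PR) ≈ -0.03311, so ∠P ≈ 91.90°.
Circumradius = RQ/(2 sin P) ≈ 196.11.

196.11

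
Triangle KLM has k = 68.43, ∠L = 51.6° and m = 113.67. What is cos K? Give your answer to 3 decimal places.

cos K ≈ 0.799

By the law of cosines, l² = m² + k² − 2·m·k·cos L = 7940.4, so l ≈ 89.109.
Law of cosines again: cos K = (l² + m² − k²)/(2·l·m) ≈ 0.79863, so ∠K ≈ 37.00°.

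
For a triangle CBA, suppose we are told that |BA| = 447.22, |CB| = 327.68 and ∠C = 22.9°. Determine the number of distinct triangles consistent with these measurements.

|CB|·sin C = 327.68·sin(22.9°) ≈ 127.5.
Since |BA| ≥ |CB|, exactly one triangle exists.

1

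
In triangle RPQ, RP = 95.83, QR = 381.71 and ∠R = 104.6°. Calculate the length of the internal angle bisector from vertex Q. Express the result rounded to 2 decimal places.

395.76

By the law of cosines, PQ² = QR² + RP² − 2·QR·RP·cos R = 1.7333e+05, so PQ ≈ 416.33.
Law of cosines again: cos Q = (PQ² + QR² − RP²)/(2·PQ·QR) ≈ 0.97488, so ∠Q ≈ 12.87°.
The bisector from Q has length 2·PQ·QR·cos(∠Q/2)/(PQ+QR) ≈ 395.76.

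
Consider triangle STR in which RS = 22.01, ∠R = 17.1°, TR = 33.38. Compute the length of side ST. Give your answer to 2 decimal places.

By the law of cosines, ST² = TR² + RS² − 2·TR·RS·cos R = 194.23, so ST ≈ 13.937.

13.94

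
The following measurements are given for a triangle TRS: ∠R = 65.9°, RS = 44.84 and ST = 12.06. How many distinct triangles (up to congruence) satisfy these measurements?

RS·sin R = 44.84·sin(65.9°) ≈ 40.93.
Since ST = 12.06 < 40.93 = RS sin R, no triangle exists.

0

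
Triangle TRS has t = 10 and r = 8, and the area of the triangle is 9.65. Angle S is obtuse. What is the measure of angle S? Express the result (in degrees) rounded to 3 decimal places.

∠S ≈ 166.040°

From area = ½·t·r·sin S, we get sin S = 2·area/(t·r) ≈ 0.24125.
Taking the obtuse solution, ∠S ≈ 166.04°.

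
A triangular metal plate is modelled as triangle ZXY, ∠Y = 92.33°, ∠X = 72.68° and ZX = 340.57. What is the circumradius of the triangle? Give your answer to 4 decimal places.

R ≈ 170.4259

The third angle is ∠Z = 180° − ∠X − ∠Y = 14.99°.
Law of sines: XY = ZX·sin Z/sin Y ≈ 88.161.
Law of sines: YZ = ZX·sin X/sin Y ≈ 325.4.
Circumradius = ZX/(2 sin Y) ≈ 170.43.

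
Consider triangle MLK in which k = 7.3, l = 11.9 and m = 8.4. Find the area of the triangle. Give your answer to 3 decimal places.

Semiperimeter s = (8.4 + 11.9 + 7.3)/2 = 13.8.
Heron's formula: area = √(13.8·5.4·1.9·6.5) ≈ 30.337.

30.337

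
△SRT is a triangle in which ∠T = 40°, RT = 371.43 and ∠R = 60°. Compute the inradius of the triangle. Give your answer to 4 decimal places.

r ≈ 82.9172

The third angle is ∠S = 180° − ∠R − ∠T = 80.00°.
Law of sines: TS = RT·sin R/sin S ≈ 326.63.
Law of sines: SR = RT·sin T/sin S ≈ 242.43.
Area = ½·RT·TS·sin T ≈ 38992.
Semiperimeter s = (371.43+326.63+242.43)/2 = 470.25.
Inradius = area/s = 38992/470.25 ≈ 82.917.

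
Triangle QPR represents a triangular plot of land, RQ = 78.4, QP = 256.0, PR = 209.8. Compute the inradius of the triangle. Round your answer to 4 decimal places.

r ≈ 26.7213

Semiperimeter s = (209.8 + 78.4 + 256)/2 = 272.1.
Heron's formula: area = √(272.1·62.3·193.7·16.1) ≈ 7270.9.
Inradius = area/s = 7270.9/272.1 ≈ 26.721.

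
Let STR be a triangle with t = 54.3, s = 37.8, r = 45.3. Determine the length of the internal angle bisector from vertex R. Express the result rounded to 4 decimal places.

By the law of cosines, cos R = (s² + t² − r²) / (2·s·t) ≈ 0.56643, so ∠R ≈ 55.50°.
The bisector from R has length 2·s·t·cos(∠R/2)/(s+t) ≈ 39.446.

39.4460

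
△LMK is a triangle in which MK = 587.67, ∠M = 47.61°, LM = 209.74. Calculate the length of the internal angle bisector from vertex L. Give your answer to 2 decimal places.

t_L ≈ 159.81

By the law of cosines, KL² = LM² + MK² − 2·LM·MK·cos M = 2.2315e+05, so KL ≈ 472.39.
Law of cosines again: cos L = (KL² + LM² − MK²)/(2·KL·LM) ≈ -0.39470, so ∠L ≈ 113.25°.
The bisector from L has length 2·KL·LM·cos(∠L/2)/(KL+LM) ≈ 159.81.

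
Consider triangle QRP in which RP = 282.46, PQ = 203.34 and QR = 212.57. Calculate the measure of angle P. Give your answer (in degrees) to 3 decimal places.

48.614

By the law of cosines, cos P = (RP² + PQ² − QR²) / (2·RP·PQ) ≈ 0.66113, so ∠P ≈ 48.61°.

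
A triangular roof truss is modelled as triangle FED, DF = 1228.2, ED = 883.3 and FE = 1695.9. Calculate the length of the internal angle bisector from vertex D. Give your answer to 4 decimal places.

620.5112

By the law of cosines, cos D = (ED² + DF² − FE²) / (2·ED·DF) ≈ -0.27072, so ∠D ≈ 105.71°.
The bisector from D has length 2·ED·DF·cos(∠D/2)/(ED+DF) ≈ 620.51.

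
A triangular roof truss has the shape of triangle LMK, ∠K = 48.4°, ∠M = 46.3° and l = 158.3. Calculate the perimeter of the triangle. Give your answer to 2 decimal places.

The third angle is ∠L = 180° − ∠M − ∠K = 85.30°.
Law of sines: m = l·sin M/sin L ≈ 114.83.
Law of sines: k = l·sin K/sin L ≈ 118.78.
Semiperimeter s = (158.3+114.83+118.78)/2 = 195.95.
Perimeter = 158.3 + 114.83 + 118.78 = 391.91.

perimeter ≈ 391.91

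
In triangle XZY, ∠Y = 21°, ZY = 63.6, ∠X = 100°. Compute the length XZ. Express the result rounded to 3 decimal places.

The third angle is ∠Z = 180° − ∠Y − ∠X = 59.00°.
Law of sines: XZ = ZY·sin Y/sin X ≈ 23.144.

23.144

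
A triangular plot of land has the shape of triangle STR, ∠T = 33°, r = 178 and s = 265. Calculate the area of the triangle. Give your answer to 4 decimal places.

Area = ½·r·s·sin T ≈ 12845.

12845.3116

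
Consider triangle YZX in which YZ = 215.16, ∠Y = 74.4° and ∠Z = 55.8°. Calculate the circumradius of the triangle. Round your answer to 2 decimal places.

The third angle is ∠X = 180° − ∠Y − ∠Z = 49.80°.
Law of sines: ZX = YZ·sin Y/sin X ≈ 271.32.
Law of sines: XY = YZ·sin Z/sin X ≈ 232.99.
Circumradius = YZ/(2 sin X) ≈ 140.85.

140.85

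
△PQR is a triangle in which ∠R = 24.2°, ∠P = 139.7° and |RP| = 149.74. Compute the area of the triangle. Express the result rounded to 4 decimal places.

10718.6062

The third angle is ∠Q = 180° − ∠R − ∠P = 16.10°.
Law of sines: |QR| = |RP|·sin P/sin Q ≈ 349.24.
Law of sines: |PQ| = |RP|·sin R/sin Q ≈ 221.34.
Area = ½·|RP|·|QR|·sin R ≈ 10719.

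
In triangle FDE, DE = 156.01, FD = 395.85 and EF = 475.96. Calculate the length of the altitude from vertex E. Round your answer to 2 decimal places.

Semiperimeter s = (156.01 + 475.96 + 395.85)/2 = 513.91.
Heron's formula: area = √(513.91·357.9·37.95·118.06) ≈ 28707.
The altitude from E has length 2·area/FD ≈ 145.04.

h_E ≈ 145.04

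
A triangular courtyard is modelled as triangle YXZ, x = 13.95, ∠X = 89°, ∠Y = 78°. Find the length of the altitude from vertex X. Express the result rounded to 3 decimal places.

The third angle is ∠Z = 180° − ∠Y − ∠X = 13.00°.
Law of sines: y = x·sin Y/sin X ≈ 13.647.
Law of sines: z = x·sin Z/sin X ≈ 3.1385.
Area = ½·x·y·sin Z ≈ 21.413.
The altitude from X has length 2·area/x ≈ 3.07.

h_X ≈ 3.070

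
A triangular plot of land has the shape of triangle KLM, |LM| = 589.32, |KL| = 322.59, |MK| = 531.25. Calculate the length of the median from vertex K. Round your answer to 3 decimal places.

Median from K: ½√(2·|MK|² + 2·|KL|² − |LM|²) ≈ 326.07.

m_K ≈ 326.069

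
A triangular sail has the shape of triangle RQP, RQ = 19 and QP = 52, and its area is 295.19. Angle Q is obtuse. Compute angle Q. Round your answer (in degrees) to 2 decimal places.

From area = ½·RQ·QP·sin Q, we get sin Q = 2·area/(RQ·QP) ≈ 0.59755.
Taking the obtuse solution, ∠Q ≈ 143.31°.

143.31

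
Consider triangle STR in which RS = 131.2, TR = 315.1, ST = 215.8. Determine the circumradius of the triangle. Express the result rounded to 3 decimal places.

202.243

By the law of cosines, cos S = (RS² + ST² − TR²) / (2·RS·ST) ≈ -0.62701, so ∠S ≈ 128.83°.
Circumradius = TR/(2 sin S) ≈ 202.24.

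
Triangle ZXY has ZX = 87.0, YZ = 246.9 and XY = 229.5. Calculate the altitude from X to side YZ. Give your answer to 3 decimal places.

Semiperimeter s = (229.5 + 246.9 + 87)/2 = 281.7.
Heron's formula: area = √(281.7·52.2·34.8·194.7) ≈ 9981.6.
The altitude from X has length 2·area/YZ ≈ 80.856.

80.856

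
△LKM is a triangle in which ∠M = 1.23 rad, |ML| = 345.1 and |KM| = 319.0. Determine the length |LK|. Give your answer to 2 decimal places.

By the law of cosines, |LK|² = |KM|² + |ML|² − 2·|KM|·|ML|·cos M = 1.4726e+05, so |LK| ≈ 383.75.

383.75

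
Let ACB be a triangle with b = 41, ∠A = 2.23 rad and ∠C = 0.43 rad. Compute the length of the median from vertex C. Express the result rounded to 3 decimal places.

m_C ≈ 54.296

The third angle is ∠B = π − ∠A − ∠C = 0.482 rad.
Law of sines: a = b·sin A/sin B ≈ 69.97.
Law of sines: c = b·sin C/sin B ≈ 36.9.
Median from C: ½√(2·b² + 2·a² − c²) ≈ 54.296.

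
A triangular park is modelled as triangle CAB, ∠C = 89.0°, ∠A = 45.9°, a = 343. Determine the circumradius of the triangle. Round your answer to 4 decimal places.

The third angle is ∠B = 180° − ∠C − ∠A = 45.10°.
Law of sines: c = a·sin C/sin A ≈ 477.56.
Law of sines: b = a·sin B/sin A ≈ 338.33.
Circumradius = a/(2 sin A) ≈ 238.82.

R ≈ 238.8159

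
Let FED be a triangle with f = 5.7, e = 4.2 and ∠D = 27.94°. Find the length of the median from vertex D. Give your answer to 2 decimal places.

4.81

By the law of cosines, d² = f² + e² − 2·f·e·cos D = 7.831, so d ≈ 2.7984.
Median from D: ½√(2·f² + 2·e² − d²) ≈ 4.807.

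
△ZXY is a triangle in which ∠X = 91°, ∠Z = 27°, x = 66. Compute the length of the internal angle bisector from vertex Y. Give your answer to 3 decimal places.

The third angle is ∠Y = 180° − ∠Z − ∠X = 62.00°.
Law of sines: z = x·sin Z/sin X ≈ 29.968.
Law of sines: y = x·sin Y/sin X ≈ 58.283.
The bisector from Y has length 2·z·x·cos(∠Y/2)/(z+x) ≈ 35.332.

t_Y ≈ 35.332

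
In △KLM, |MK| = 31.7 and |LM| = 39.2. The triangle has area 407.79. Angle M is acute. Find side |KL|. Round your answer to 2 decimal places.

25.82

From area = ½·|LM|·|MK|·sin M, we get sin M = 2·area/(|LM|·|MK|) ≈ 0.65633.
Taking the acute solution, ∠M ≈ 41.02°.
Law of cosines then gives |KL| ≈ 25.816.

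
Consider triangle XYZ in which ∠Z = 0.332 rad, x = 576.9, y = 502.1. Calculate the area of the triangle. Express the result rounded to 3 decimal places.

Area = ½·x·y·sin Z ≈ 47205.

47205.331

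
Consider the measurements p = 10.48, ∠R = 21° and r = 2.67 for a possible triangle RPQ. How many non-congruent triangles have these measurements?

0

p·sin R = 10.48·sin(21°) ≈ 3.756.
Since r = 2.67 < 3.756 = p sin R, no triangle exists.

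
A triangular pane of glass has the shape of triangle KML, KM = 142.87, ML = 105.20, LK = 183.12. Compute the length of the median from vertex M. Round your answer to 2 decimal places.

85.77

Median from M: ½√(2·KM² + 2·ML² − LK²) ≈ 85.768.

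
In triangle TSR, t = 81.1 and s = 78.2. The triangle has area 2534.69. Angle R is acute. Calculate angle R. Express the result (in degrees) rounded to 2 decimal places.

From area = ½·t·s·sin R, we get sin R = 2·area/(t·s) ≈ 0.79933.
Taking the acute solution, ∠R ≈ 53.07°.

∠R ≈ 53.07°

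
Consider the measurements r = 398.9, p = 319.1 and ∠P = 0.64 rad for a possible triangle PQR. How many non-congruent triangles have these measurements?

r·sin P = 398.9·sin(0.64 rad) ≈ 238.2.
Since r sin P < p < r (238.2 < 319.1 < 398.9), two triangles exist.

2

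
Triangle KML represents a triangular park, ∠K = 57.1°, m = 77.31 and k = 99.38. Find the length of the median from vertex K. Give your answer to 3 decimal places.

Law of sines: sin M = m·sin K/k ≈ 0.65316.
Since k ≥ m, only the acute value applies: ∠M ≈ 40.78°.
Then ∠L = 180° − ∠K − ∠M ≈ 82.12°.
Law of sines gives l = k·sin L/sin K ≈ 117.25.
Median from K: ½√(2·m² + 2·l² − k²) ≈ 85.98.

85.980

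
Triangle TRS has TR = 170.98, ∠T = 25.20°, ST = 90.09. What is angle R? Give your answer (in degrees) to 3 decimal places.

23.208

By the law of cosines, RS² = ST² + TR² − 2·ST·TR·cos T = 9475.2, so RS ≈ 97.341.
Law of cosines again: cos R = (TR² + RS² − ST²)/(2·TR·RS) ≈ 0.91908, so ∠R ≈ 23.21°.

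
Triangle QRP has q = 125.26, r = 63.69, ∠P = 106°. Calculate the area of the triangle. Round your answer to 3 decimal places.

3834.381

Area = ½·q·r·sin P ≈ 3834.4.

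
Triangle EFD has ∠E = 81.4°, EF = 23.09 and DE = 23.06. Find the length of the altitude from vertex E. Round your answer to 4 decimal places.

By the law of cosines, FD² = DE² + EF² − 2·DE·EF·cos E = 905.67, so FD ≈ 30.094.
Area = ½·DE·EF·sin E ≈ 263.23.
The altitude from E has length 2·area/FD ≈ 17.494.

17.4939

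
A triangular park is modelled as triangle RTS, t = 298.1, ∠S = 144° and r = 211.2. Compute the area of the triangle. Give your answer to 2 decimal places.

Area = ½·r·t·sin S ≈ 18503.

18503.10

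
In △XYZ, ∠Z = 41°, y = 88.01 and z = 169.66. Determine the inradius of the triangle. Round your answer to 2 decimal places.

Law of sines: sin Y = y·sin Z/z ≈ 0.34033.
Since z ≥ y, only the acute value applies: ∠Y ≈ 19.90°.
Then ∠X = 180° − ∠Z − ∠Y ≈ 119.10°.
Law of sines gives x = z·sin X/sin Z ≈ 225.95.
Area = ½·z·y·sin X ≈ 6523.3.
Semiperimeter s = (225.95+88.01+169.66)/2 = 241.81.
Inradius = area/s = 6523.3/241.81 ≈ 26.977.

26.98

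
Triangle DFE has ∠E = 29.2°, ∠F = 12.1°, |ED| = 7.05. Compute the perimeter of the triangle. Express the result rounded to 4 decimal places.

perimeter ≈ 45.6555

The third angle is ∠D = 180° − ∠F − ∠E = 138.70°.
Law of sines: |FE| = |ED|·sin D/sin F ≈ 22.198.
Law of sines: |DF| = |ED|·sin E/sin F ≈ 16.408.
Semiperimeter s = (22.198+7.05+16.408)/2 = 22.828.
Perimeter = 22.198 + 7.05 + 16.408 = 45.655.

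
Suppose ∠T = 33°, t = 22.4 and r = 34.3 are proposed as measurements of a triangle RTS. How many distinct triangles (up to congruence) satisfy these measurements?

r·sin T = 34.3·sin(33°) ≈ 18.68.
Since r sin T < t < r (18.68 < 22.4 < 34.3), two triangles exist.

2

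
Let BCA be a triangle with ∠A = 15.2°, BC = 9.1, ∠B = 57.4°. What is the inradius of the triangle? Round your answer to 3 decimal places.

3.553

The third angle is ∠C = 180° − ∠A − ∠B = 107.40°.
Law of sines: CA = BC·sin B/sin A ≈ 29.24.
Law of sines: AB = BC·sin C/sin A ≈ 33.12.
Area = ½·BC·CA·sin C ≈ 126.95.
Semiperimeter s = (29.24+33.12+9.1)/2 = 35.73.
Inradius = area/s = 126.95/35.73 ≈ 3.5531.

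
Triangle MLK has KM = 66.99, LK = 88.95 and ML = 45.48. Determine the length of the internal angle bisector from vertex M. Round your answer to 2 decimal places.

t_M ≈ 33.78

By the law of cosines, cos M = (KM² + ML² − LK²) / (2·KM·ML) ≈ -0.22254, so ∠M ≈ 102.86°.
The bisector from M has length 2·KM·ML·cos(∠M/2)/(KM+ML) ≈ 33.779.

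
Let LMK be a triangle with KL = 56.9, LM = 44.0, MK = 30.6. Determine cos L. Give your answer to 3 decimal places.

By the law of cosines, cos L = (KL² + LM² − MK²) / (2·KL·LM) ≈ 0.84623, so ∠L ≈ 32.20°.

0.846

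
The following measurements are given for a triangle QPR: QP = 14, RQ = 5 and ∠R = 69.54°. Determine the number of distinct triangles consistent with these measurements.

RQ·sin R = 5·sin(69.54°) ≈ 4.685.
Since QP ≥ RQ, exactly one triangle exists.

1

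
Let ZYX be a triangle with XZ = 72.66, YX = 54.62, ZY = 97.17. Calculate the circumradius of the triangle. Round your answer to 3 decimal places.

By the law of cosines, cos Z = (XZ² + ZY² − YX²) / (2·XZ·ZY) ≈ 0.83127, so ∠Z ≈ 33.77°.
Circumradius = YX/(2 sin Z) ≈ 49.13.

49.130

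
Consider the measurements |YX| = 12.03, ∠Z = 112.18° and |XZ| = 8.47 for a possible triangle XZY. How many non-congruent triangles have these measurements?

|XZ|·sin Z = 8.47·sin(112.18°) ≈ 7.843.
Since ∠Z is not acute, a triangle exists only if |YX| > |XZ|; here |YX| > |XZ|, so there is exactly one triangle.

1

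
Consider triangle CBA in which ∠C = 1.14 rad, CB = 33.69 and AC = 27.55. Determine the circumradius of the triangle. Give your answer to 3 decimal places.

R ≈ 18.406

By the law of cosines, BA² = AC² + CB² − 2·AC·CB·cos C = 1118.8, so BA ≈ 33.449.
Area = ½·AC·CB·sin C ≈ 421.68.
Circumradius = BA/(2 sin C) ≈ 18.406.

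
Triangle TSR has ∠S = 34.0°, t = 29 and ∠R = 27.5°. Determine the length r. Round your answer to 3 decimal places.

The third angle is ∠T = 180° − ∠S − ∠R = 118.50°.
Law of sines: r = t·sin R/sin T ≈ 15.237.

15.237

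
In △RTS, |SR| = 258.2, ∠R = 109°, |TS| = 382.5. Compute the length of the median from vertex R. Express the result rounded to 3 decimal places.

137.442

Law of sines: sin T = |SR|·sin R/|TS| ≈ 0.63826.
Since |TS| ≥ |SR|, only the acute value applies: ∠T ≈ 39.66°.
Then ∠S = 180° − ∠R − ∠T ≈ 31.34°.
Law of sines gives |RT| = |TS|·sin S/sin R ≈ 210.4.
Median from R: ½√(2·|SR|² + 2·|RT|² − |TS|²) ≈ 137.44.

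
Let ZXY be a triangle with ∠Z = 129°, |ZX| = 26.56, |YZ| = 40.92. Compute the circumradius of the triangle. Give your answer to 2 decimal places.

By the law of cosines, |XY|² = |YZ|² + |ZX|² − 2·|YZ|·|ZX|·cos Z = 3747.8, so |XY| ≈ 61.219.
Area = ½·|YZ|·|ZX|·sin Z ≈ 422.31.
Circumradius = |XY|/(2 sin Z) ≈ 39.387.

39.39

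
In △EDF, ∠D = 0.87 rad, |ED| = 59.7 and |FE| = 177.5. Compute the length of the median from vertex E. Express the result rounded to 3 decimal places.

Law of sines: sin F = |ED|·sin D/|FE| ≈ 0.25707.
Since |FE| ≥ |ED|, only the acute value applies: ∠F ≈ 0.260 rad.
Then ∠E = π − ∠D − ∠F ≈ 2.012 rad.
Law of sines gives |DF| = |FE|·sin E/sin D ≈ 210.03.
Median from E: ½√(2·|FE|² + 2·|ED|² − |DF|²) ≈ 80.666.

m_E ≈ 80.666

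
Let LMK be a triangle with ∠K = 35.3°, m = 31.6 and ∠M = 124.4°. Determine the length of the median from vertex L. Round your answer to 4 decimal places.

The third angle is ∠L = 180° − ∠M − ∠K = 20.30°.
Law of sines: l = m·sin L/sin M ≈ 13.287.
Law of sines: k = m·sin K/sin M ≈ 22.131.
Median from L: ½√(2·m² + 2·k² − l²) ≈ 26.458.

26.4580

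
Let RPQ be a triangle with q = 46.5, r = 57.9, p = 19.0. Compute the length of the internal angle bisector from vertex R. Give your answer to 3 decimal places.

t_R ≈ 13.897

By the law of cosines, cos R = (p² + q² − r²) / (2·p·q) ≈ -0.46925, so ∠R ≈ 2.0592 rad.
The bisector from R has length 2·p·q·cos(∠R/2)/(p+q) ≈ 13.897.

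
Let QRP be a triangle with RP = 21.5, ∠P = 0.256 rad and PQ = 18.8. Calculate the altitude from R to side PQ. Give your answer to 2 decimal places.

By the law of cosines, QR² = RP² + PQ² − 2·RP·PQ·cos P = 33.635, so QR ≈ 5.7996.
Area = ½·RP·PQ·sin P ≈ 51.174.
The altitude from R has length 2·area/PQ ≈ 5.4441.

h_R ≈ 5.44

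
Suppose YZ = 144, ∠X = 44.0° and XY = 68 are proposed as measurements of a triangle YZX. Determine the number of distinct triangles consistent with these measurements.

XY·sin X = 68·sin(44.0°) ≈ 47.24.
Since YZ ≥ XY, exactly one triangle exists.

1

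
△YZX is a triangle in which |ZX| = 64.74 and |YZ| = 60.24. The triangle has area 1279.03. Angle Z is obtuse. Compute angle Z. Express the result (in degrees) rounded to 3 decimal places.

From area = ½·|YZ|·|ZX|·sin Z, we get sin Z = 2·area/(|YZ|·|ZX|) ≈ 0.65592.
Taking the obtuse solution, ∠Z ≈ 139.01°.

∠Z ≈ 139.010°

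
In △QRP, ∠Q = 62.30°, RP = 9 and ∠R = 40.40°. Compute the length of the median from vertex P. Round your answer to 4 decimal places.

The third angle is ∠P = 180° − ∠Q − ∠R = 77.30°.
Law of sines: PQ = RP·sin R/sin Q ≈ 6.5881.
Law of sines: QR = RP·sin P/sin Q ≈ 9.9163.
Median from P: ½√(2·RP² + 2·PQ² − QR²) ≈ 6.1334.

6.1334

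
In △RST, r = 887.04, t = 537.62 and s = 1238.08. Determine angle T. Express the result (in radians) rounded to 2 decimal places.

0.39

By the law of cosines, cos T = (r² + s² − t²) / (2·r·s) ≈ 0.92451, so ∠T ≈ 0.391 rad.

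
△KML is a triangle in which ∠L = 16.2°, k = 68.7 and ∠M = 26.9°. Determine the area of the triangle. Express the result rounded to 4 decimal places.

The third angle is ∠K = 180° − ∠M − ∠L = 136.90°.
Law of sines: m = k·sin M/sin K ≈ 45.49.
Law of sines: l = k·sin L/sin K ≈ 28.051.
Area = ½·k·m·sin L ≈ 435.95.

435.9483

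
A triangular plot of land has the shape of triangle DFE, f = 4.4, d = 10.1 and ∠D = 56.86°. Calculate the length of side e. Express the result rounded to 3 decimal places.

11.809

Law of sines: sin F = f·sin D/d ≈ 0.36478.
Since d ≥ f, only the acute value applies: ∠F ≈ 21.39°.
Then ∠E = 180° − ∠D − ∠F ≈ 101.75°.
Law of sines gives e = d·sin E/sin D ≈ 11.809.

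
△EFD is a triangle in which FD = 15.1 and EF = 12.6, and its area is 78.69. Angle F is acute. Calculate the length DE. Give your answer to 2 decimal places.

From area = ½·EF·FD·sin F, we get sin F = 2·area/(EF·FD) ≈ 0.82718.
Taking the acute solution, ∠F ≈ 55.81°.
Law of cosines then gives DE ≈ 13.151.

13.15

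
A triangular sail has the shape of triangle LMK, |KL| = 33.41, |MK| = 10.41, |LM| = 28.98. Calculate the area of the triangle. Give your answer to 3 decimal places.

144.874

Semiperimeter s = (10.41 + 33.41 + 28.98)/2 = 36.4.
Heron's formula: area = √(36.4·25.99·2.99·7.42) ≈ 144.87.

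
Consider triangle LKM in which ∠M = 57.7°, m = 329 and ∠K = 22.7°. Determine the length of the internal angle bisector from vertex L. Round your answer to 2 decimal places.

The third angle is ∠L = 180° − ∠K − ∠M = 99.60°.
Law of sines: l = m·sin L/sin M ≈ 383.78.
Law of sines: k = m·sin K/sin M ≈ 150.21.
The bisector from L has length 2·k·m·cos(∠L/2)/(k+m) ≈ 133.12.

t_L ≈ 133.12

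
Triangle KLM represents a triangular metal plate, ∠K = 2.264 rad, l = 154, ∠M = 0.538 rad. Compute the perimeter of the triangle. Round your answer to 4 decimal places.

perimeter ≈ 746.5189

The third angle is ∠L = π − ∠M − ∠K = 0.340 rad.
Law of sines: k = l·sin K/sin L ≈ 355.62.
Law of sines: m = l·sin M/sin L ≈ 236.9.
Semiperimeter s = (355.62+154+236.9)/2 = 373.26.
Perimeter = 355.62 + 154 + 236.9 = 746.52.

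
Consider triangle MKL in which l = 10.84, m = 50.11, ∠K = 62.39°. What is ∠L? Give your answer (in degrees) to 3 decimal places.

By the law of cosines, k² = l² + m² − 2·l·m·cos K = 2125, so k ≈ 46.098.
Law of cosines again: cos L = (m² + k² − l²)/(2·m·k) ≈ 0.97805, so ∠L ≈ 12.03°.

12.027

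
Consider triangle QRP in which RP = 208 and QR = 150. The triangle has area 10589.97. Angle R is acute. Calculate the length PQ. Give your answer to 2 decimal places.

141.23

From area = ½·QR·RP·sin R, we get sin R = 2·area/(QR·RP) ≈ 0.67884.
Taking the acute solution, ∠R ≈ 42.75°.
Law of cosines then gives PQ ≈ 141.23.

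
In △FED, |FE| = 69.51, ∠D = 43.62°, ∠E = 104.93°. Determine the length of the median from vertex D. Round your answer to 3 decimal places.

The third angle is ∠F = 180° − ∠E − ∠D = 31.45°.
Law of sines: |ED| = |FE|·sin F/sin D ≈ 52.571.
Law of sines: |DF| = |FE|·sin E/sin D ≈ 97.356.
Median from D: ½√(2·|ED|² + 2·|DF|² − |FE|²) ≈ 70.093.

m_D ≈ 70.093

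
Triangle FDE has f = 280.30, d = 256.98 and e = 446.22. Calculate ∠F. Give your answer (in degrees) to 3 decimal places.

By the law of cosines, cos F = (d² + e² − f²) / (2·d·e) ≈ 0.81357, so ∠F ≈ 35.55°.

∠F ≈ 35.554°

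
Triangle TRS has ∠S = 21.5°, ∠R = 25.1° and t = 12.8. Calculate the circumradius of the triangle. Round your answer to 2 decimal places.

The third angle is ∠T = 180° − ∠R − ∠S = 133.40°.
Law of sines: r = t·sin R/sin T ≈ 7.4731.
Law of sines: s = t·sin S/sin T ≈ 6.4566.
Circumradius = t/(2 sin T) ≈ 8.8085.

8.81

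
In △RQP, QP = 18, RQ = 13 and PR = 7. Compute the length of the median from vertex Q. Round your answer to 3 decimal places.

Median from Q: ½√(2·RQ² + 2·QP² − PR²) ≈ 15.305.

m_Q ≈ 15.305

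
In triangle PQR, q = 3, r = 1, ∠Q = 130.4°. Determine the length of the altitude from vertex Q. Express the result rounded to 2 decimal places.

Law of sines: sin R = r·sin Q/q ≈ 0.25385.
Since q ≥ r, only the acute value applies: ∠R ≈ 14.71°.
Then ∠P = 180° − ∠Q − ∠R ≈ 34.89°.
Law of sines gives p = q·sin P/sin Q ≈ 2.2536.
Area = ½·q·r·sin P ≈ 0.85811.
The altitude from Q has length 2·area/q ≈ 0.57207.

h_Q ≈ 0.57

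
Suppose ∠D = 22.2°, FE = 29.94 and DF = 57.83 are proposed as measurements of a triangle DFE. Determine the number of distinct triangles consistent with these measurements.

DF·sin D = 57.83·sin(22.2°) ≈ 21.85.
Since DF sin D < FE < DF (21.85 < 29.94 < 57.83), two triangles exist.

2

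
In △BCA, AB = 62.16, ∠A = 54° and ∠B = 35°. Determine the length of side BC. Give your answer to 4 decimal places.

The third angle is ∠C = 180° − ∠A − ∠B = 91.00°.
Law of sines: BC = AB·sin A/sin C ≈ 50.296.

50.2962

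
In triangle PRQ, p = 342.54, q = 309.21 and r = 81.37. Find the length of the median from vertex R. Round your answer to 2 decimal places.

Median from R: ½√(2·q² + 2·p² − r²) ≈ 323.75.

m_R ≈ 323.75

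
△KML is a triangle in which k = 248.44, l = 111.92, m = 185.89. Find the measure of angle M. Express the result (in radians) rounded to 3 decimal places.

By the law of cosines, cos M = (l² + k² − m²) / (2·l·k) ≈ 0.71377, so ∠M ≈ 0.7759 rad.

∠M ≈ 0.776 rad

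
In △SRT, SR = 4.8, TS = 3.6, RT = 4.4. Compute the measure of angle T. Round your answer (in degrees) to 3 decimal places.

By the law of cosines, cos T = (RT² + TS² − SR²) / (2·RT·TS) ≈ 0.29293, so ∠T ≈ 72.97°.

72.967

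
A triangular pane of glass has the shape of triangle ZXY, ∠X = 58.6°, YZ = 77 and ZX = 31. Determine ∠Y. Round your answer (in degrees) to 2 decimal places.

∠Y ≈ 20.10°

Law of sines: sin Y = ZX·sin X/YZ ≈ 0.34364.
Since YZ ≥ ZX, only the acute value applies: ∠Y ≈ 20.10°.
Then ∠Z = 180° − ∠X − ∠Y ≈ 101.30°.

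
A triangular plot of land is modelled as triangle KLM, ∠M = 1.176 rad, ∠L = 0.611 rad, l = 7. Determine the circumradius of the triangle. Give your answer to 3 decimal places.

The third angle is ∠K = π − ∠L − ∠M = 1.355 rad.
Law of sines: k = l·sin K/sin L ≈ 11.918.
Law of sines: m = l·sin M/sin L ≈ 11.263.
Circumradius = l/(2 sin L) ≈ 6.1009.

6.101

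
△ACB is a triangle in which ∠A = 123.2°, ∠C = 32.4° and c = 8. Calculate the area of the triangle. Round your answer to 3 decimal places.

area ≈ 20.644

The third angle is ∠B = 180° − ∠A − ∠C = 24.40°.
Law of sines: a = c·sin A/sin C ≈ 12.493.
Law of sines: b = c·sin B/sin C ≈ 6.1677.
Area = ½·c·a·sin B ≈ 20.644.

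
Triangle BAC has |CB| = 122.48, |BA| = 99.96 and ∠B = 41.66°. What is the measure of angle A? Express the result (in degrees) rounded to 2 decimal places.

∠A ≈ 84.07°

By the law of cosines, |AC|² = |CB|² + |BA|² − 2·|CB|·|BA|·cos B = 6699.7, so |AC| ≈ 81.851.
Law of cosines again: cos A = (|BA|² + |AC|² − |CB|²)/(2·|BA|·|AC|) ≈ 0.10330, so ∠A ≈ 84.07°.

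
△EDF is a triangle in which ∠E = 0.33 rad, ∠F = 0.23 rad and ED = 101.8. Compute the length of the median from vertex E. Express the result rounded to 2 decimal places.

The third angle is ∠D = π − ∠F − ∠E = 2.582 rad.
Law of sines: DF = ED·sin E/sin F ≈ 144.7.
Law of sines: FE = ED·sin D/sin F ≈ 237.19.
Median from E: ½√(2·FE² + 2·ED² − DF²) ≈ 167.56.

m_E ≈ 167.56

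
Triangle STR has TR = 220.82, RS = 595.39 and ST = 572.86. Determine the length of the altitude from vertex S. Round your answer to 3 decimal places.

Semiperimeter s = (220.82 + 595.39 + 572.86)/2 = 694.54.
Heron's formula: area = √(694.54·473.72·99.145·121.68) ≈ 63000.
The altitude from S has length 2·area/TR ≈ 570.6.

570.602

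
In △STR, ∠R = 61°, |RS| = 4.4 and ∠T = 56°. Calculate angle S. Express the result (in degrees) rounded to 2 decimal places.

The third angle is ∠S = 180° − ∠T − ∠R = 63.00°.

∠S ≈ 63.00°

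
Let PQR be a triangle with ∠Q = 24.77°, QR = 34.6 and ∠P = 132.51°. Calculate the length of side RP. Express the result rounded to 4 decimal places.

19.6655

The third angle is ∠R = 180° − ∠P − ∠Q = 22.72°.
Law of sines: RP = QR·sin Q/sin P ≈ 19.665.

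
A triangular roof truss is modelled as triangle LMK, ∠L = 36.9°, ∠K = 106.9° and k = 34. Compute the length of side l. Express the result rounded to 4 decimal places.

21.3357

The third angle is ∠M = 180° − ∠K − ∠L = 36.20°.
Law of sines: l = k·sin L/sin K ≈ 21.336.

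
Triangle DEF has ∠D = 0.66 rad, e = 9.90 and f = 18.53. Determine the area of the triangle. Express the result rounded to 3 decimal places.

Area = ½·e·f·sin D ≈ 56.237.

56.237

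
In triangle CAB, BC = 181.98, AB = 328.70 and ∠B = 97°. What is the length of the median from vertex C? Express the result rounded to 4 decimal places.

By the law of cosines, CA² = AB² + BC² − 2·AB·BC·cos B = 1.5574e+05, so CA ≈ 394.64.
Median from C: ½√(2·BC² + 2·CA² − AB²) ≈ 259.65.

259.6488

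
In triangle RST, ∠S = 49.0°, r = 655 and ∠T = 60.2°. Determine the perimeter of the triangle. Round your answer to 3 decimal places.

The third angle is ∠R = 180° − ∠S − ∠T = 70.80°.
Law of sines: s = r·sin S/sin R ≈ 523.45.
Law of sines: t = r·sin T/sin R ≈ 601.86.
Semiperimeter p = (655+523.45+601.86)/2 = 890.16.
Perimeter = 655 + 523.45 + 601.86 = 1780.3.

1780.315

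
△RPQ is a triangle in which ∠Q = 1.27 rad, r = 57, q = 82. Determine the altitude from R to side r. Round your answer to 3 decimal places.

h_R ≈ 74.697

Law of sines: sin R = r·sin Q/q ≈ 0.66391.
Since q ≥ r, only the acute value applies: ∠R ≈ 0.726 rad.
Then ∠P = π − ∠Q − ∠R ≈ 1.146 rad.
Law of sines gives p = q·sin P/sin Q ≈ 78.209.
Area = ½·q·r·sin P ≈ 2128.9.
The altitude from R has length 2·area/r ≈ 74.697.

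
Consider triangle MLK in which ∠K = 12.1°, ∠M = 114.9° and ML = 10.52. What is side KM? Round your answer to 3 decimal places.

The third angle is ∠L = 180° − ∠K − ∠M = 53.00°.
Law of sines: KM = ML·sin L/sin K ≈ 40.081.

40.081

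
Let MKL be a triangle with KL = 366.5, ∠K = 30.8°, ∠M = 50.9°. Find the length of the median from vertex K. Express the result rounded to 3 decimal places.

The third angle is ∠L = 180° − ∠M − ∠K = 98.30°.
Law of sines: LM = KL·sin K/sin M ≈ 241.82.
Law of sines: MK = KL·sin L/sin M ≈ 467.32.
Median from K: ½√(2·MK² + 2·KL² − LM²) ≈ 402.16.

m_K ≈ 402.163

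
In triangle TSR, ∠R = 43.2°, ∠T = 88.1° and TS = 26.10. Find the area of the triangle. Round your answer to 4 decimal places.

area ≈ 373.5954

The third angle is ∠S = 180° − ∠R − ∠T = 48.70°.
Law of sines: SR = TS·sin T/sin R ≈ 38.106.
Law of sines: RT = TS·sin S/sin R ≈ 28.644.
Area = ½·TS·SR·sin S ≈ 373.6.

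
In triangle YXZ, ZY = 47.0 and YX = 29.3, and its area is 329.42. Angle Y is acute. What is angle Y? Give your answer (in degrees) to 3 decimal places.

∠Y ≈ 28.583°

From area = ½·ZY·YX·sin Y, we get sin Y = 2·area/(ZY·YX) ≈ 0.47843.
Taking the acute solution, ∠Y ≈ 28.58°.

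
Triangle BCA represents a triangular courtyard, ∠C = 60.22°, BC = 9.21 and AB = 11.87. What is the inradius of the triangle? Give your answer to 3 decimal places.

r ≈ 3.099

Law of sines: sin A = BC·sin C/AB ≈ 0.67344.
Since AB ≥ BC, only the acute value applies: ∠A ≈ 42.33°.
Then ∠B = 180° − ∠C − ∠A ≈ 77.45°.
Law of sines gives CA = AB·sin B/sin C ≈ 13.349.
Area = ½·AB·BC·sin B ≈ 53.355.
Semiperimeter s = (13.349+11.87+9.21)/2 = 17.215.
Inradius = area/s = 53.355/17.215 ≈ 3.0994.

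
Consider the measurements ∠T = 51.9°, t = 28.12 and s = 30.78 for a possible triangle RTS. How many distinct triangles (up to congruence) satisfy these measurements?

s·sin T = 30.78·sin(51.9°) ≈ 24.22.
Since s sin T < t < s (24.22 < 28.12 < 30.78), two triangles exist.

2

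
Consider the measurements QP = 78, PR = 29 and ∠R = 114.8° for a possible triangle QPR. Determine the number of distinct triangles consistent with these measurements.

PR·sin R = 29·sin(114.8°) ≈ 26.33.
Since ∠R is not acute, a triangle exists only if QP > PR; here QP > PR, so there is exactly one triangle.

1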